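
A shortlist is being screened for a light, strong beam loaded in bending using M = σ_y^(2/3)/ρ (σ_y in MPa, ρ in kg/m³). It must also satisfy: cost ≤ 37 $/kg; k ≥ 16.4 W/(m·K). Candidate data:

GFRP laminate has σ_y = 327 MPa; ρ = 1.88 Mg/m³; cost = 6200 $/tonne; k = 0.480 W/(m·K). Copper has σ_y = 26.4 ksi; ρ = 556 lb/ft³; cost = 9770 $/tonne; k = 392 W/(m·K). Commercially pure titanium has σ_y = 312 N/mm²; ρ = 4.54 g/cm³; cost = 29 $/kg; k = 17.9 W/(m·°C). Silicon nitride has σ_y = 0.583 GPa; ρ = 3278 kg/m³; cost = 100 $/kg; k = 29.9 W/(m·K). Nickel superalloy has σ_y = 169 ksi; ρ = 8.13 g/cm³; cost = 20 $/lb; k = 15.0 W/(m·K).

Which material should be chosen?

Screen on constraints: cost ≤ 37 $/kg; k ≥ 16.4 W/(m·K). Survivors: copper, commercially pure titanium.
Normalizing units and computing the index:
  copper: σ_y = 182.0 MPa, ρ = 8906 kg/m³
  commercially pure titanium: σ_y = 312.0 MPa, ρ = 4540 kg/m³
  commercially pure titanium: M = 10.1×10⁻³
  copper: M = 3.61×10⁻³
Highest index: commercially pure titanium.

commercially pure titanium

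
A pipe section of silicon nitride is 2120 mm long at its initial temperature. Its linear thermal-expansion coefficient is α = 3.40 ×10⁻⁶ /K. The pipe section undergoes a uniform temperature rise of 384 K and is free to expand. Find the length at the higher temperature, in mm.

2122.8 mm

ΔL = α·L₀·ΔT = 3.40×10⁻⁶ × 2120 mm × 384.0 K = 2.77 mm.
L = L₀ + ΔL = 2120 + 2.77 = 2122.8 mm.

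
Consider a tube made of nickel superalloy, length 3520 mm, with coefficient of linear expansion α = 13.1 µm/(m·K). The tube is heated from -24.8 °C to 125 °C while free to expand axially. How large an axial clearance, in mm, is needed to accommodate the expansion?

6.91 mm

ΔT = 125 − (-24.8) = 149.8 K.
ΔL = α·L₀·ΔT = 13.1×10⁻⁶ × 3520 mm × 149.8 K = 6.91 mm.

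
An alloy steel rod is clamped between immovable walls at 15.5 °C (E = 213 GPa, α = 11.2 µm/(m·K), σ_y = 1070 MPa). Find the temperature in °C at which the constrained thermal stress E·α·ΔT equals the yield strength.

464 °C

E·α·ΔT = 1070 MPa ⇒ ΔT = 1070 / (213.0×10³ × 11.2×10⁻⁶) = 448.5 K.
T = 15.5 + 448.5 = 464.0 °C.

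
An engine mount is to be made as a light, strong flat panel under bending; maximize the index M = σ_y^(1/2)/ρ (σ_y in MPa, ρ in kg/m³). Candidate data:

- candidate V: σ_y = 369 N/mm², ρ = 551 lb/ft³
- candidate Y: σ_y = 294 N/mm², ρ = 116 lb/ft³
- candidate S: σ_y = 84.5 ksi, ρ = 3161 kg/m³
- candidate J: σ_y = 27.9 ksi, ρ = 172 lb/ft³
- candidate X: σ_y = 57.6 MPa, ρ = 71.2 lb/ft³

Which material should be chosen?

candidate Y

After converting to SI:
  candidate V: σ_y = 369.0 MPa, ρ = 8826 kg/m³
  candidate Y: σ_y = 294.0 MPa, ρ = 1858 kg/m³
  candidate S: σ_y = 582.6 MPa, ρ = 3161 kg/m³
  candidate J: σ_y = 192.4 MPa, ρ = 2755 kg/m³
  candidate X: σ_y = 57.60 MPa, ρ = 1141 kg/m³
  candidate Y: M = 9.23×10⁻³
  candidate S: M = 7.64×10⁻³
  candidate X: M = 6.65×10⁻³
  candidate J: M = 5.03×10⁻³
  candidate V: M = 2.18×10⁻³
Candidate Y ranks first.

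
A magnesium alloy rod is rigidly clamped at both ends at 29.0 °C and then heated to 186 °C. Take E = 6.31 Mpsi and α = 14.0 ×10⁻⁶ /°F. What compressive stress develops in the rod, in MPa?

E = 6.31 Mpsi = 43.51 GPa.
α = 14.0×10⁻⁶/°F × 9/5 = 25.2×10⁻⁶/K.
ΔT = 157.0 K. Constrained thermal stress σ = E·α·ΔT = 43.51×10³ MPa × 25.2×10⁻⁶ × 157.0 = 172 MPa (compressive).

172 MPa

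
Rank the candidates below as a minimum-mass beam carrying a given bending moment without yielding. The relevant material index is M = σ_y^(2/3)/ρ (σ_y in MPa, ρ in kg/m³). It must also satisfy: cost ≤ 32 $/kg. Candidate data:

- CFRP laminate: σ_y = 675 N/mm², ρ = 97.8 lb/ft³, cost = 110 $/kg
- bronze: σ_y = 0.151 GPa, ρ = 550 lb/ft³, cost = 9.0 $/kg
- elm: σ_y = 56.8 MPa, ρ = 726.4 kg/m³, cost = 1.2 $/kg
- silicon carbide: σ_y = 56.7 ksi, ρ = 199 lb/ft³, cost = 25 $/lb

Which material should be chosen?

elm

Screen on constraints: cost ≤ 32 $/kg. Survivors: bronze, elm.
Convert each candidate to consistent units, then evaluate M:
  bronze: σ_y = 151.0 MPa, ρ = 8810 kg/m³
  elm: σ_y = 56.80 MPa, ρ = 726.4 kg/m³
  elm: M = 20.3×10⁻³
  bronze: M = 3.22×10⁻³
Elm has the largest M.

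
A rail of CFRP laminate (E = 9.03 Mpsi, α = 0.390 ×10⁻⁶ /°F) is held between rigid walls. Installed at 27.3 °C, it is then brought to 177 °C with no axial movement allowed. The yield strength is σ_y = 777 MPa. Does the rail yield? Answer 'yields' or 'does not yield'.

E = 9.03 Mpsi = 62.26 GPa.
α = 0.390×10⁻⁶/°F × 9/5 = 0.702×10⁻⁶/K.
ΔT = 149.7 K. Constrained thermal stress σ = E·α·ΔT = 62.26×10³ MPa × 0.702×10⁻⁶ × 149.7 = 6.54 MPa (compressive).
Compare to σ_y = 777 MPa: σ < σ_y, so it does not yield.

does not yield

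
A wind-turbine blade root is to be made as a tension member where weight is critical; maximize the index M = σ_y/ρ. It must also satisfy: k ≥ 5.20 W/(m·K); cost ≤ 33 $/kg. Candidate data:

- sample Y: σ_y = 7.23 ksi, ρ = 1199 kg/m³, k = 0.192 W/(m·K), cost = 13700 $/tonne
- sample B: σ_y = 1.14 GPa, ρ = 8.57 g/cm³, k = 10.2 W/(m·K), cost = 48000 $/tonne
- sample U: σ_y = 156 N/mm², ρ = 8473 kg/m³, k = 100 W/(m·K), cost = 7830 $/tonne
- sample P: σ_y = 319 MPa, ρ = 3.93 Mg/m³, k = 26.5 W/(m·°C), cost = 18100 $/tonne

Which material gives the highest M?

Screen on constraints: k ≥ 5.20 W/(m·K); cost ≤ 33 $/kg. Survivors: sample U, sample P.
Normalizing units and computing the index:
  sample U: σ_y = 156.0 MPa, ρ = 8473 kg/m³
  sample P: σ_y = 319.0 MPa, ρ = 3930 kg/m³
  sample P: M = 81.2 kN·m/kg
  sample U: M = 18.4 kN·m/kg
Sample P has the largest M.

sample P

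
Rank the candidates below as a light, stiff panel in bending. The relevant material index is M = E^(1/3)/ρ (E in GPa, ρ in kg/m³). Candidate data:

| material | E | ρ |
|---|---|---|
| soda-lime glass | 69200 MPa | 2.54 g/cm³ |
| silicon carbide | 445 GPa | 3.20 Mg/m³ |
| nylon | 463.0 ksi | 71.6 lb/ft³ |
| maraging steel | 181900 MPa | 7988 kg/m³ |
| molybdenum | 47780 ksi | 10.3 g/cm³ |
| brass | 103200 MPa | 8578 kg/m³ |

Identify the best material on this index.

silicon carbide

Convert each candidate to consistent units, then evaluate M:
  soda-lime glass: E = 69.20 GPa, ρ = 2540 kg/m³
  silicon carbide: E = 445.0 GPa, ρ = 3200 kg/m³
  nylon: E = 3.192 GPa, ρ = 1147 kg/m³
  maraging steel: E = 181.9 GPa, ρ = 7988 kg/m³
  molybdenum: E = 329.4 GPa, ρ = 10300 kg/m³
  brass: E = 103.2 GPa, ρ = 8578 kg/m³
  silicon carbide: M = 2.39×10⁻³
  soda-lime glass: M = 1.62×10⁻³
  nylon: M = 1.28×10⁻³
  maraging steel: M = 0.709×10⁻³
  molybdenum: M = 0.671×10⁻³
  brass: M = 0.547×10⁻³
The maximum is for silicon carbide.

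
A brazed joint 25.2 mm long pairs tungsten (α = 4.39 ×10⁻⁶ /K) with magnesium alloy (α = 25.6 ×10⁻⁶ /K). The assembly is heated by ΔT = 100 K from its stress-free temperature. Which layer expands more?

magnesium alloy

α(tungsten) = 4.39×10⁻⁶/K vs α(magnesium alloy) = 25.6×10⁻⁶/K.
Higher α expands more for the same ΔT: magnesium alloy.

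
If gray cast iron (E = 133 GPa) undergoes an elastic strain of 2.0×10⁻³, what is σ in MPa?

266 MPa

σ = E·ε = 133000 MPa × 2.0×10⁻³ = 266 MPa.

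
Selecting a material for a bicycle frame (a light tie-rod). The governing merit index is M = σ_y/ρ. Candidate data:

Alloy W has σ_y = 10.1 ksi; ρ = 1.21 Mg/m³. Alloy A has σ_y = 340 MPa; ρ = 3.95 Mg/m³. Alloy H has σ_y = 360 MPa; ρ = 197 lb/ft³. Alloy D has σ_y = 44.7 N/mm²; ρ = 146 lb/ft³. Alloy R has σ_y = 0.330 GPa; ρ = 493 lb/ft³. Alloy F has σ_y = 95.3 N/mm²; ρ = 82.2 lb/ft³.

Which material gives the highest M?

alloy H

Convert each candidate to consistent units, then evaluate M:
  alloy W: σ_y = 69.64 MPa, ρ = 1210 kg/m³
  alloy A: σ_y = 340.0 MPa, ρ = 3950 kg/m³
  alloy H: σ_y = 360.0 MPa, ρ = 3156 kg/m³
  alloy D: σ_y = 44.70 MPa, ρ = 2339 kg/m³
  alloy R: σ_y = 330.0 MPa, ρ = 7897 kg/m³
  alloy F: σ_y = 95.30 MPa, ρ = 1317 kg/m³
  alloy H: M = 114 kN·m/kg
  alloy A: M = 86.1 kN·m/kg
  alloy F: M = 72.4 kN·m/kg
  alloy W: M = 57.6 kN·m/kg
  alloy R: M = 41.8 kN·m/kg
  alloy D: M = 19.1 kN·m/kg
Highest index: alloy H.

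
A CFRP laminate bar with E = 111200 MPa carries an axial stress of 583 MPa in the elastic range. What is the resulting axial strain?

E = 111200 MPa = 111.2 GPa = 111200 MPa.
ε = σ/E = 583 / 111200 = 5.24×10⁻³.

5.24×10⁻³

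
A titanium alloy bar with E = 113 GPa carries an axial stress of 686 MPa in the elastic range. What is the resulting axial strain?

ε = σ/E = 686 / 113000 = 6.07×10⁻³.

6.07×10⁻³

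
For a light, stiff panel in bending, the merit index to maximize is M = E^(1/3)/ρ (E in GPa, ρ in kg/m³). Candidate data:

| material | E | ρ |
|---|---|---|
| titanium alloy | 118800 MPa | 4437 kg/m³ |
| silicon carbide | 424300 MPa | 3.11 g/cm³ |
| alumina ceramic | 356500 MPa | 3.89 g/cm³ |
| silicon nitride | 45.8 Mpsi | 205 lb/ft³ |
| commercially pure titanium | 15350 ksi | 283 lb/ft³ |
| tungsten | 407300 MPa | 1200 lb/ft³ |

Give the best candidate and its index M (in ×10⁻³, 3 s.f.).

After converting to SI:
  titanium alloy: E = 118.8 GPa, ρ = 4437 kg/m³
  silicon carbide: E = 424.3 GPa, ρ = 3110 kg/m³
  alumina ceramic: E = 356.5 GPa, ρ = 3890 kg/m³
  silicon nitride: E = 315.8 GPa, ρ = 3284 kg/m³
  commercially pure titanium: E = 105.8 GPa, ρ = 4533 kg/m³
  tungsten: E = 407.3 GPa, ρ = 19220 kg/m³
  silicon carbide: M = 2.42×10⁻³
  silicon nitride: M = 2.07×10⁻³
  alumina ceramic: M = 1.82×10⁻³
  titanium alloy: M = 1.11×10⁻³
  commercially pure titanium: M = 1.04×10⁻³
  tungsten: M = 0.386×10⁻³
Highest index: silicon carbide.

silicon carbide, M = 2.42×10⁻³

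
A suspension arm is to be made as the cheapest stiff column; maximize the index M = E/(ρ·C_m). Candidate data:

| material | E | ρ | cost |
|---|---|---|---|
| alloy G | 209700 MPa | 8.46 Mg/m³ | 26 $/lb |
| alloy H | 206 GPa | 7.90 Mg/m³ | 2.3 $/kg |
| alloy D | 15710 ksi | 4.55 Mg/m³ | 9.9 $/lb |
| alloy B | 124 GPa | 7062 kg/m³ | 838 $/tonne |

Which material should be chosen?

Convert each candidate to consistent units, then evaluate M:
  alloy G: E = 209.7 GPa, ρ = 8460 kg/m³, cost = 57.32 $/kg
  alloy H: E = 206.0 GPa, ρ = 7900 kg/m³, cost = 2.300 $/kg
  alloy D: E = 108.3 GPa, ρ = 4550 kg/m³, cost = 21.83 $/kg
  alloy B: E = 124.0 GPa, ρ = 7062 kg/m³, cost = 0.8380 $/kg
  alloy B: M = 21.0 MN·m per $
  alloy H: M = 11.3 MN·m per $
  alloy D: M = 1.09 MN·m per $
  alloy G: M = 0.432 MN·m per $
The maximum is for alloy B.

alloy B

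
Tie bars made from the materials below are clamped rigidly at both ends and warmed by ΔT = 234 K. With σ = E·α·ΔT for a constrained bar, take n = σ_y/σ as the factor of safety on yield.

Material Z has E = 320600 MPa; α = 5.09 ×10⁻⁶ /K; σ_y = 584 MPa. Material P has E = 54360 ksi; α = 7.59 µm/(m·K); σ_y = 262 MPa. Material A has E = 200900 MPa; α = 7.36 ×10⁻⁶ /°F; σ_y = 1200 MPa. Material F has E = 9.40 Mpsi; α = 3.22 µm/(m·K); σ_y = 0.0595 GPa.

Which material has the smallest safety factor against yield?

With everything in SI (GPa, ×10⁻⁶/K, MPa):
  material Z: E = 320.6, α = 5.09, σ_y = 584.0 → σ = 382 MPa, n = 1.53
  material P: E = 374.8, α = 7.59, σ_y = 262.0 → σ = 666 MPa, n = 0.394
  material A: E = 200.9, α = 13.2, σ_y = 1200 → σ = 623 MPa, n = 1.93
  material F: E = 64.81, α = 3.22, σ_y = 59.50 → σ = 48.8 MPa, n = 1.22
Smallest n: material P with n = 0.394.

material P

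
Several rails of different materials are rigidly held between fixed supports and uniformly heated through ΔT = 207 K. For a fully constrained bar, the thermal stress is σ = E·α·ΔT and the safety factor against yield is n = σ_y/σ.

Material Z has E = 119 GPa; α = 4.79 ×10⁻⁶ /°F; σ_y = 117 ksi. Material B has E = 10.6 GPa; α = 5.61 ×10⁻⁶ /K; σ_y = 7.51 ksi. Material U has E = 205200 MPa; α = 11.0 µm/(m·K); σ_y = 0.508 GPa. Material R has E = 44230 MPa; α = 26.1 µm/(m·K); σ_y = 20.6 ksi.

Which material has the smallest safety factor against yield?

material R

In consistent units (E in GPa, α in ×10⁻⁶/K, σ_y in MPa):
  material Z: E = 119.0, α = 8.62, σ_y = 806.7 → σ = 212 MPa, n = 3.80
  material B: E = 10.60, α = 5.61, σ_y = 51.78 → σ = 12.3 MPa, n = 4.21
  material U: E = 205.2, α = 11.0, σ_y = 508.0 → σ = 467 MPa, n = 1.09
  material R: E = 44.23, α = 26.1, σ_y = 142.0 → σ = 239 MPa, n = 0.594
Material R has the lowest safety factor, n = 0.594.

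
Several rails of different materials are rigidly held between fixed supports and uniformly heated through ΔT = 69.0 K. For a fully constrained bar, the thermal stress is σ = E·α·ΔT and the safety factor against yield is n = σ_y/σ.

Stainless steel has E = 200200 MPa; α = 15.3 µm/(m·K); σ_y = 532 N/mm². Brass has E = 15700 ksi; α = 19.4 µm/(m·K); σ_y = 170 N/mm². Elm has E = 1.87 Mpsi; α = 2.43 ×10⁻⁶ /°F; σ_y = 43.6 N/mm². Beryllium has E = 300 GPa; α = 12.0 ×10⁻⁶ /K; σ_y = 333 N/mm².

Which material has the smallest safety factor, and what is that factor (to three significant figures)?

In consistent units (E in GPa, α in ×10⁻⁶/K, σ_y in MPa):
  stainless steel: E = 200.2, α = 15.3, σ_y = 532.0 → σ = 211 MPa, n = 2.52
  brass: E = 108.2, α = 19.4, σ_y = 170.0 → σ = 145 MPa, n = 1.17
  elm: E = 12.89, α = 4.37, σ_y = 43.60 → σ = 3.89 MPa, n = 11.2
  beryllium: E = 300.0, α = 12.0, σ_y = 333.0 → σ = 248 MPa, n = 1.34
Smallest n: brass with n = 1.17.

brass, n = 1.17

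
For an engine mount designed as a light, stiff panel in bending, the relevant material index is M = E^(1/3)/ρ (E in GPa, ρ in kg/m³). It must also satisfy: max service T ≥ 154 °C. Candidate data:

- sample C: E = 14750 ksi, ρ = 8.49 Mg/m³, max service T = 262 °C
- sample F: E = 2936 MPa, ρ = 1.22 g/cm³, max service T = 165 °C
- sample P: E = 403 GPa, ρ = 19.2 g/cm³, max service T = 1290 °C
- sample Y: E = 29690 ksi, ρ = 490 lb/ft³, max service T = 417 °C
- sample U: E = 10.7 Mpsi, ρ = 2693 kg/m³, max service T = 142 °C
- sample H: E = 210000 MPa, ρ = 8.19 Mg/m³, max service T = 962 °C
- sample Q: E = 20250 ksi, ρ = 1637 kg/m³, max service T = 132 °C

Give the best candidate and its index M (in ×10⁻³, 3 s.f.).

sample F, M = 1.17×10⁻³

Screen on constraints: max service T ≥ 154 °C. Survivors: sample C, sample F, sample P, sample Y, sample H.
In SI units:
  sample C: E = 101.7 GPa, ρ = 8490 kg/m³
  sample F: E = 2.936 GPa, ρ = 1220 kg/m³
  sample P: E = 403.0 GPa, ρ = 19200 kg/m³
  sample Y: E = 204.7 GPa, ρ = 7849 kg/m³
  sample H: E = 210.0 GPa, ρ = 8190 kg/m³
  sample F: M = 1.17×10⁻³
  sample Y: M = 0.751×10⁻³
  sample H: M = 0.726×10⁻³
  sample C: M = 0.550×10⁻³
  sample P: M = 0.385×10⁻³
Sample F has the largest M.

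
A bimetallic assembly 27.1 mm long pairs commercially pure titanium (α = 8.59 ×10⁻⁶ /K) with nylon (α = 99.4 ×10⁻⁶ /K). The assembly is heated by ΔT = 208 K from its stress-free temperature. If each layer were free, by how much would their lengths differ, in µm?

512 µm

Δα = |8.59 − 99.4|×10⁻⁶/K = 90.8×10⁻⁶/K.
ΔL_mismatch = Δα·L·ΔT = 90.8×10⁻⁶ × 27.1 mm × 208.0 K = 512 µm.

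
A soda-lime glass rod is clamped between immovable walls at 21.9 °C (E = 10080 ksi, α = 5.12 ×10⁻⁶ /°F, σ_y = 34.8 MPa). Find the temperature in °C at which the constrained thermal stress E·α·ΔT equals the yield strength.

E = 10080 ksi = 69.50 GPa.
α = 5.12×10⁻⁶/°F × 9/5 = 9.22×10⁻⁶/K.
E·α·ΔT = 34.80 MPa ⇒ ΔT = 34.80 / (69.50×10³ × 9.22×10⁻⁶) = 54.33 K.
T = 21.9 + 54.33 = 76.23 °C.

76.2 °C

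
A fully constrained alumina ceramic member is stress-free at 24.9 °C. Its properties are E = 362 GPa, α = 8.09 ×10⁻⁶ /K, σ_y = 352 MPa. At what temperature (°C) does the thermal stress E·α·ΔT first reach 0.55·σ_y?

91.0 °C

E·α·ΔT = 193.6 MPa ⇒ ΔT = 193.6 / (362.0×10³ × 8.09×10⁻⁶) = 66.11 K.
T = 24.9 + 66.11 = 91.01 °C.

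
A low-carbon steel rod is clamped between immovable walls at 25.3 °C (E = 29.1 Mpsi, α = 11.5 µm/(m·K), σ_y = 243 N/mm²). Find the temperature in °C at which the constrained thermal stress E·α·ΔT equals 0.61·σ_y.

E = 29.1 Mpsi = 200.6 GPa.
σ_y = 243 N/mm² = 243.0 MPa.
E·α·ΔT = 148.2 MPa ⇒ ΔT = 148.2 / (200.6×10³ × 11.5×10⁻⁶) = 64.24 K.
T = 25.3 + 64.24 = 89.54 °C.

89.5 °C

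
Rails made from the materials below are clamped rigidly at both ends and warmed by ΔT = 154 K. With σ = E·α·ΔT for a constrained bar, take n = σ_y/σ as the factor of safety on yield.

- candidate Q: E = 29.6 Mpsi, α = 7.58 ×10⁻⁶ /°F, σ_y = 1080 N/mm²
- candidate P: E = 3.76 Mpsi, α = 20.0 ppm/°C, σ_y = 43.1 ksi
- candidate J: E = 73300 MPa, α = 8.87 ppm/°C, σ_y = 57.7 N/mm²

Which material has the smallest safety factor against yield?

candidate J

Per material, after unit conversion:
  candidate Q: E = 204.1, α = 13.6, σ_y = 1080 → σ = 429 MPa, n = 2.52
  candidate P: E = 25.92, α = 20.0, σ_y = 297.2 → σ = 79.8 MPa, n = 3.72
  candidate J: E = 73.30, α = 8.87, σ_y = 57.70 → σ = 100 MPa, n = 0.576
The minimum is candidate J at n = 0.576.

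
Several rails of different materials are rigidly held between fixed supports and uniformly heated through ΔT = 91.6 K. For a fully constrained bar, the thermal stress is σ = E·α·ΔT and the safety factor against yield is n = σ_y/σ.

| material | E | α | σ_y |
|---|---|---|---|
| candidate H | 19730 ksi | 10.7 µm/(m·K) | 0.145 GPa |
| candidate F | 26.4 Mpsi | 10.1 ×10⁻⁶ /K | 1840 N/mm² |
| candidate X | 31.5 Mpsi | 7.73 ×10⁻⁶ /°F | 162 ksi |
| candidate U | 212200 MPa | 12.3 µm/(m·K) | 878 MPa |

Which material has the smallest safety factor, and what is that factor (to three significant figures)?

With everything in SI (GPa, ×10⁻⁶/K, MPa):
  candidate H: E = 136.0, α = 10.7, σ_y = 145.0 → σ = 133 MPa, n = 1.09
  candidate F: E = 182.0, α = 10.1, σ_y = 1840 → σ = 168 MPa, n = 10.9
  candidate X: E = 217.2, α = 13.9, σ_y = 1117 → σ = 277 MPa, n = 4.04
  candidate U: E = 212.2, α = 12.3, σ_y = 878.0 → σ = 239 MPa, n = 3.67
Smallest n: candidate H with n = 1.09.

candidate H, n = 1.09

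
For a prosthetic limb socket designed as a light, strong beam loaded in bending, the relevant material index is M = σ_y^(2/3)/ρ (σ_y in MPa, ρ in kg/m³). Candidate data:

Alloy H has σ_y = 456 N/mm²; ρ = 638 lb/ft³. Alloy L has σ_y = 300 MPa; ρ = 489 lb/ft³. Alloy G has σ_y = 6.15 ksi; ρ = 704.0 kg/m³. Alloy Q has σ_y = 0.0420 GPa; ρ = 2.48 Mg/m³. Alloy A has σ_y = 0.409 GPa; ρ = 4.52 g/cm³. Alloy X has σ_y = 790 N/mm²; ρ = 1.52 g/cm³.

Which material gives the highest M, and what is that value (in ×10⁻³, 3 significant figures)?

alloy X, M = 56.2×10⁻³

Normalizing units and computing the index:
  alloy H: σ_y = 456.0 MPa, ρ = 10220 kg/m³
  alloy L: σ_y = 300.0 MPa, ρ = 7833 kg/m³
  alloy G: σ_y = 42.40 MPa, ρ = 704.0 kg/m³
  alloy Q: σ_y = 42.00 MPa, ρ = 2480 kg/m³
  alloy A: σ_y = 409.0 MPa, ρ = 4520 kg/m³
  alloy X: σ_y = 790.0 MPa, ρ = 1520 kg/m³
  alloy X: M = 56.2×10⁻³
  alloy G: M = 17.3×10⁻³
  alloy A: M = 12.2×10⁻³
  alloy H: M = 5.80×10⁻³
  alloy L: M = 5.72×10⁻³
  alloy Q: M = 4.87×10⁻³
The maximum is for alloy X.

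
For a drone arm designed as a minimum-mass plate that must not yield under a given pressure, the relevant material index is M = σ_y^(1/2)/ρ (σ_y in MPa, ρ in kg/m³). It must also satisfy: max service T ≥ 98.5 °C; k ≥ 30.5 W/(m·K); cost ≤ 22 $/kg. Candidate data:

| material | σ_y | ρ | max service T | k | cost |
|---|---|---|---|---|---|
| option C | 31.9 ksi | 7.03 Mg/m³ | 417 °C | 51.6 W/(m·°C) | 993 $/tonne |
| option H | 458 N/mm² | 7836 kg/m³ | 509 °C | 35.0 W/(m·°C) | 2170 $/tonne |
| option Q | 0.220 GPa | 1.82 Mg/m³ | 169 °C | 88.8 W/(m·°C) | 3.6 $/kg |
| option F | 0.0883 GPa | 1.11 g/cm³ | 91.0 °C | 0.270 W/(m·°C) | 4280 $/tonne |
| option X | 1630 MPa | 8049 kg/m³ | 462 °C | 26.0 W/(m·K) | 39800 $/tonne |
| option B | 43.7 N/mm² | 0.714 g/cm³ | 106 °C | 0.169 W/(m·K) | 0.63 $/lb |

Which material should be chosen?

Screen on constraints: max service T ≥ 98.5 °C; k ≥ 30.5 W/(m·K); cost ≤ 22 $/kg. Survivors: option C, option H, option Q.
In SI units:
  option C: σ_y = 219.9 MPa, ρ = 7030 kg/m³
  option H: σ_y = 458.0 MPa, ρ = 7836 kg/m³
  option Q: σ_y = 220.0 MPa, ρ = 1820 kg/m³
  option Q: M = 8.15×10⁻³
  option H: M = 2.73×10⁻³
  option C: M = 2.11×10⁻³
The maximum is for option Q.

option Q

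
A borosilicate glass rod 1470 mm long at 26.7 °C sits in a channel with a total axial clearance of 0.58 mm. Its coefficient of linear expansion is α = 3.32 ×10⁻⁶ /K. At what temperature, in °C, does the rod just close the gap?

146 °C

α·L₀·ΔT = 0.58 mm ⇒ ΔT = 0.58 / (3.32×10⁻⁶ × 1470.0) = 118.8 K.
T = 26.7 + 118.8 = 145.5 °C.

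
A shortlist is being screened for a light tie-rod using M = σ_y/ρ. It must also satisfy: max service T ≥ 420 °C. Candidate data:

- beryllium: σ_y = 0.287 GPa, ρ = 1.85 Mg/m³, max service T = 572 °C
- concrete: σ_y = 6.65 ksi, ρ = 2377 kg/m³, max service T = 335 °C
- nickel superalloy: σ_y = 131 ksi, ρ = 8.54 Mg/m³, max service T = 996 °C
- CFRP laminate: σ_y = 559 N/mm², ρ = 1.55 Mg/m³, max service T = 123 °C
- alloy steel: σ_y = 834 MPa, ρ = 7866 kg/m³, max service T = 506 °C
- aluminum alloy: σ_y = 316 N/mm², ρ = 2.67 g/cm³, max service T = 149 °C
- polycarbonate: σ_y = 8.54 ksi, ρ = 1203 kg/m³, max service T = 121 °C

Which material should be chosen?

beryllium

Screen on constraints: max service T ≥ 420 °C. Survivors: beryllium, nickel superalloy, alloy steel.
Putting every candidate on a common basis:
  beryllium: σ_y = 287.0 MPa, ρ = 1850 kg/m³
  nickel superalloy: σ_y = 903.2 MPa, ρ = 8540 kg/m³
  alloy steel: σ_y = 834.0 MPa, ρ = 7866 kg/m³
  beryllium: M = 155 kN·m/kg
  alloy steel: M = 106 kN·m/kg
  nickel superalloy: M = 106 kN·m/kg
Beryllium has the largest M.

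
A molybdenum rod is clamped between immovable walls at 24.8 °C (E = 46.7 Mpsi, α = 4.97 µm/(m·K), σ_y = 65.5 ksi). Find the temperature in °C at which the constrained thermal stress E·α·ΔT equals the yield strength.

E = 46.7 Mpsi = 322.0 GPa.
σ_y = 65.5 ksi = 451.6 MPa.
E·α·ΔT = 451.6 MPa ⇒ ΔT = 451.6 / (322.0×10³ × 4.97×10⁻⁶) = 282.2 K.
T = 24.8 + 282.2 = 307.0 °C.

307 °C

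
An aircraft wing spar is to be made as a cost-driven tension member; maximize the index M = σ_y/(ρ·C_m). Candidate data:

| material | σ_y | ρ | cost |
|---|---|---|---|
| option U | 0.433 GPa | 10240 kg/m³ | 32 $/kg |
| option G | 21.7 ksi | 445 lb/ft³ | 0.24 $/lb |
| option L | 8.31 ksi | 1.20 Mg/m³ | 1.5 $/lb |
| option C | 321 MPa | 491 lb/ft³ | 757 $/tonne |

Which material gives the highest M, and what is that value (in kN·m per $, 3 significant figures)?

Normalizing units and computing the index:
  option U: σ_y = 433.0 MPa, ρ = 10240 kg/m³, cost = 32.00 $/kg
  option G: σ_y = 149.6 MPa, ρ = 7128 kg/m³, cost = 0.5291 $/kg
  option L: σ_y = 57.30 MPa, ρ = 1200 kg/m³, cost = 3.307 $/kg
  option C: σ_y = 321.0 MPa, ρ = 7865 kg/m³, cost = 0.7570 $/kg
  option C: M = 53.9 kN·m per $
  option G: M = 39.7 kN·m per $
  option L: M = 14.4 kN·m per $
  option U: M = 1.32 kN·m per $
Option C has the largest M.

option C, M = 53.9 kN·m per $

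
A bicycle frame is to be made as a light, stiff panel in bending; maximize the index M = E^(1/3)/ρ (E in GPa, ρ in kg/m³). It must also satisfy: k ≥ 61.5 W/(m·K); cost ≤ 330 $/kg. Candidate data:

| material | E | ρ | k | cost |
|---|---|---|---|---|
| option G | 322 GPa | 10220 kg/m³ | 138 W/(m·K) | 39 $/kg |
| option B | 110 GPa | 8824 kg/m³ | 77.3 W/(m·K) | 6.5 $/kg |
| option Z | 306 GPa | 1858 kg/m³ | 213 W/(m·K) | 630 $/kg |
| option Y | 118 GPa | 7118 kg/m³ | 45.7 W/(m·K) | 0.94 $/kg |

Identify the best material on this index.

option G

Screen on constraints: k ≥ 61.5 W/(m·K); cost ≤ 330 $/kg. Survivors: option G, option B.
Computing M directly (units already consistent):
  option G: M = 0.671×10⁻³
  option B: M = 0.543×10⁻³
Option G has the largest M.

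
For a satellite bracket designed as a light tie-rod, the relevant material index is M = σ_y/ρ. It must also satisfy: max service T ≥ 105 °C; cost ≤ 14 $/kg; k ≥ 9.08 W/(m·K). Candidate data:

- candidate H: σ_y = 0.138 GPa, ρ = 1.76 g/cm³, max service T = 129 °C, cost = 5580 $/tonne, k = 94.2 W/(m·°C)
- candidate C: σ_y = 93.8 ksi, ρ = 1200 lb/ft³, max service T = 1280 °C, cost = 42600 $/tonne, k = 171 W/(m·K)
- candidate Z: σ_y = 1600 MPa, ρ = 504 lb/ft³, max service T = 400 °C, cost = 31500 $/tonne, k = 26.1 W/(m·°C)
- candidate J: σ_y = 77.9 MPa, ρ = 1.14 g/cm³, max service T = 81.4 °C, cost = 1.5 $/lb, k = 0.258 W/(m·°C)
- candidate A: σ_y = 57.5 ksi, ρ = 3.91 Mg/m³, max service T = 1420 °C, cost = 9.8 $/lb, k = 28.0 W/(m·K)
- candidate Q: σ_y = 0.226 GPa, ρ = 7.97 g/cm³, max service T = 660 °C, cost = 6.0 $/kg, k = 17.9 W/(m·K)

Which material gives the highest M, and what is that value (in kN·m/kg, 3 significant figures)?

Screen on constraints: max service T ≥ 105 °C; cost ≤ 14 $/kg; k ≥ 9.08 W/(m·K). Survivors: candidate H, candidate Q.
Putting every candidate on a common basis:
  candidate H: σ_y = 138.0 MPa, ρ = 1760 kg/m³
  candidate Q: σ_y = 226.0 MPa, ρ = 7970 kg/m³
  candidate H: M = 78.4 kN·m/kg
  candidate Q: M = 28.4 kN·m/kg
The maximum is for candidate H.

candidate H, M = 78.4 kN·m/kg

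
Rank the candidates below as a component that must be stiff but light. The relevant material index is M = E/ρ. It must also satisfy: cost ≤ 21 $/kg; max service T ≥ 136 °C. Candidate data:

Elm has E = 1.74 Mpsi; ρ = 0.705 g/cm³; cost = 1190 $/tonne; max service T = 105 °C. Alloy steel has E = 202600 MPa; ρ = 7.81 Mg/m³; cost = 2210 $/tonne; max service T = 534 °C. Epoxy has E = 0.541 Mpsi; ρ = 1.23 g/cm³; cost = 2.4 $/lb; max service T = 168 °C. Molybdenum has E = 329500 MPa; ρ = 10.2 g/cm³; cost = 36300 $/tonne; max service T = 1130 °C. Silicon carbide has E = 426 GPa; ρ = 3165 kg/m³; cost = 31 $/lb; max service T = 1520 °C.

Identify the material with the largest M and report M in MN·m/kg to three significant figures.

Screen on constraints: cost ≤ 21 $/kg; max service T ≥ 136 °C. Survivors: alloy steel, epoxy.
In SI units:
  alloy steel: E = 202.6 GPa, ρ = 7810 kg/m³
  epoxy: E = 3.730 GPa, ρ = 1230 kg/m³
  alloy steel: M = 25.9 MN·m/kg
  epoxy: M = 3.03 MN·m/kg
Highest index: alloy steel.

alloy steel, M = 25.9 MN·m/kg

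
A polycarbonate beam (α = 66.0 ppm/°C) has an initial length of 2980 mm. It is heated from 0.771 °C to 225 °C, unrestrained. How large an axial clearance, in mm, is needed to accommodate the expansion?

44.1 mm

ΔT = 225 − 0.771 = 224.2 K.
ΔL = α·L₀·ΔT = 66.0×10⁻⁶ × 2980 mm × 224.2 K = 44.1 mm.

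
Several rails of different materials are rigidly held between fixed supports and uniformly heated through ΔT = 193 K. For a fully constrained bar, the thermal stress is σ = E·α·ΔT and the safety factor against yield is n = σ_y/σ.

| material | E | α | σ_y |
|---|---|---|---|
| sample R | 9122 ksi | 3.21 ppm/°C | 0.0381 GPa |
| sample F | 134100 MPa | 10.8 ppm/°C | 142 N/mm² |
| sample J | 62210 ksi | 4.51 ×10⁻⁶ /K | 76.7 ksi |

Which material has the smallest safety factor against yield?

Converting E to GPa, α to ×10⁻⁶/K, σ_y to MPa, then σ and n for each:
  sample R: E = 62.89, α = 3.21, σ_y = 38.10 → σ = 39.0 MPa, n = 0.978
  sample F: E = 134.1, α = 10.8, σ_y = 142.0 → σ = 280 MPa, n = 0.508
  sample J: E = 428.9, α = 4.51, σ_y = 528.8 → σ = 373 MPa, n = 1.42
Smallest n: sample F with n = 0.508.

sample F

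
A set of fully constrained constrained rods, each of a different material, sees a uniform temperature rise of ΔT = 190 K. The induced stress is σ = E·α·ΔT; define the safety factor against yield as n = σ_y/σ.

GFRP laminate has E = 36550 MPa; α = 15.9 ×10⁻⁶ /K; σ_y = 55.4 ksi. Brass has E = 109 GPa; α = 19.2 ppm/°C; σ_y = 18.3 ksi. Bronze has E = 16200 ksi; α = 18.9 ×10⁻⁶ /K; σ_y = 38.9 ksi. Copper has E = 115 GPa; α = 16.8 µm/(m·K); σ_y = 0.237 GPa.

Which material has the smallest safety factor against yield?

Per material, after unit conversion:
  GFRP laminate: E = 36.55, α = 15.9, σ_y = 382.0 → σ = 110 MPa, n = 3.46
  brass: E = 109.0, α = 19.2, σ_y = 126.2 → σ = 398 MPa, n = 0.317
  bronze: E = 111.7, α = 18.9, σ_y = 268.2 → σ = 401 MPa, n = 0.669
  copper: E = 115.0, α = 16.8, σ_y = 237.0 → σ = 367 MPa, n = 0.646
Smallest n: brass with n = 0.317.

brass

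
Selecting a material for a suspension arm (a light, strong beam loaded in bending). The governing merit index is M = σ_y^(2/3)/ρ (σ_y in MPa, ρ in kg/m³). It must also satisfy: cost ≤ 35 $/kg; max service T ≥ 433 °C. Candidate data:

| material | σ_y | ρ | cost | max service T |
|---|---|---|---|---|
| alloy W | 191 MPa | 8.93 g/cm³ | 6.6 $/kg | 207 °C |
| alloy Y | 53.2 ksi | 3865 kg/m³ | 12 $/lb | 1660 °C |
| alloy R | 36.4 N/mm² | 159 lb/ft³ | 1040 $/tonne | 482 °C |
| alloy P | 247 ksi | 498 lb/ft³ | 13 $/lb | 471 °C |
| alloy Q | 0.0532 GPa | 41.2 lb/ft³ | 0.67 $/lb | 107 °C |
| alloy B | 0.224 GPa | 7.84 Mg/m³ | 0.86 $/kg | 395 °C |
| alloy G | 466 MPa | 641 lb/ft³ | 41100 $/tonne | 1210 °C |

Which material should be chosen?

Screen on constraints: cost ≤ 35 $/kg; max service T ≥ 433 °C. Survivors: alloy Y, alloy R, alloy P.
After converting to SI:
  alloy Y: σ_y = 366.8 MPa, ρ = 3865 kg/m³
  alloy R: σ_y = 36.40 MPa, ρ = 2547 kg/m³
  alloy P: σ_y = 1703 MPa, ρ = 7977 kg/m³
  alloy P: M = 17.9×10⁻³
  alloy Y: M = 13.3×10⁻³
  alloy R: M = 4.31×10⁻³
Highest index: alloy P.

alloy P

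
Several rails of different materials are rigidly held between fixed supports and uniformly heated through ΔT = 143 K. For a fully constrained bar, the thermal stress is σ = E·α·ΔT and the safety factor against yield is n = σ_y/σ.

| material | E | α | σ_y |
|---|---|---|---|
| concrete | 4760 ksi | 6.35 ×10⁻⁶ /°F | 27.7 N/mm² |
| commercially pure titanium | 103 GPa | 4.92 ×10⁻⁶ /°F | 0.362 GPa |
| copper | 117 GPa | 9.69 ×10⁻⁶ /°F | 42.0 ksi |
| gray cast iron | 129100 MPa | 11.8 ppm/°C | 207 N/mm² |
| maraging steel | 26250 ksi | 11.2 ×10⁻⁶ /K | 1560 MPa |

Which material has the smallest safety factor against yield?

Converting E to GPa, α to ×10⁻⁶/K, σ_y to MPa, then σ and n for each:
  concrete: E = 32.82, α = 11.4, σ_y = 27.70 → σ = 53.6 MPa, n = 0.516
  commercially pure titanium: E = 103.0, α = 8.86, σ_y = 362.0 → σ = 130 MPa, n = 2.78
  copper: E = 117.0, α = 17.4, σ_y = 289.6 → σ = 292 MPa, n = 0.992
  gray cast iron: E = 129.1, α = 11.8, σ_y = 207.0 → σ = 218 MPa, n = 0.950
  maraging steel: E = 181.0, α = 11.2, σ_y = 1560 → σ = 290 MPa, n = 5.38
Concrete has the lowest safety factor, n = 0.516.

concrete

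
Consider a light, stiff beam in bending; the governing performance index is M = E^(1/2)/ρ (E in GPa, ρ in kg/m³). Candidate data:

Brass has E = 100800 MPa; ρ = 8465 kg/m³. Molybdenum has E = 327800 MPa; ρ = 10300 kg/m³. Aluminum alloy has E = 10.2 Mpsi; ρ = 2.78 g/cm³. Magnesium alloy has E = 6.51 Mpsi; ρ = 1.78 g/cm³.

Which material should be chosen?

After converting to SI:
  brass: E = 100.8 GPa, ρ = 8465 kg/m³
  molybdenum: E = 327.8 GPa, ρ = 10300 kg/m³
  aluminum alloy: E = 70.33 GPa, ρ = 2780 kg/m³
  magnesium alloy: E = 44.88 GPa, ρ = 1780 kg/m³
  magnesium alloy: M = 3.76×10⁻³
  aluminum alloy: M = 3.02×10⁻³
  molybdenum: M = 1.76×10⁻³
  brass: M = 1.19×10⁻³
Highest index: magnesium alloy.

magnesium alloy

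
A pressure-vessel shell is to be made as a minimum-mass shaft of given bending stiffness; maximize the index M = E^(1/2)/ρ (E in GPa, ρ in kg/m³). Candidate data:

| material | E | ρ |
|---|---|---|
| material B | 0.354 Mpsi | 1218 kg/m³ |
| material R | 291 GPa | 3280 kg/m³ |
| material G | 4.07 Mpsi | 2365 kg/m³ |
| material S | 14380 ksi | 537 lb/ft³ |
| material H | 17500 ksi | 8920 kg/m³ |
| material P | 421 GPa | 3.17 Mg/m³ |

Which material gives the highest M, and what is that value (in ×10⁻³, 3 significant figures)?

Putting every candidate on a common basis:
  material B: E = 2.441 GPa, ρ = 1218 kg/m³
  material R: E = 291.0 GPa, ρ = 3280 kg/m³
  material G: E = 28.06 GPa, ρ = 2365 kg/m³
  material S: E = 99.15 GPa, ρ = 8602 kg/m³
  material H: E = 120.7 GPa, ρ = 8920 kg/m³
  material P: E = 421.0 GPa, ρ = 3170 kg/m³
  material P: M = 6.47×10⁻³
  material R: M = 5.20×10⁻³
  material G: M = 2.24×10⁻³
  material B: M = 1.28×10⁻³
  material H: M = 1.23×10⁻³
  material S: M = 1.16×10⁻³
The maximum is for material P.

material P, M = 6.47×10⁻³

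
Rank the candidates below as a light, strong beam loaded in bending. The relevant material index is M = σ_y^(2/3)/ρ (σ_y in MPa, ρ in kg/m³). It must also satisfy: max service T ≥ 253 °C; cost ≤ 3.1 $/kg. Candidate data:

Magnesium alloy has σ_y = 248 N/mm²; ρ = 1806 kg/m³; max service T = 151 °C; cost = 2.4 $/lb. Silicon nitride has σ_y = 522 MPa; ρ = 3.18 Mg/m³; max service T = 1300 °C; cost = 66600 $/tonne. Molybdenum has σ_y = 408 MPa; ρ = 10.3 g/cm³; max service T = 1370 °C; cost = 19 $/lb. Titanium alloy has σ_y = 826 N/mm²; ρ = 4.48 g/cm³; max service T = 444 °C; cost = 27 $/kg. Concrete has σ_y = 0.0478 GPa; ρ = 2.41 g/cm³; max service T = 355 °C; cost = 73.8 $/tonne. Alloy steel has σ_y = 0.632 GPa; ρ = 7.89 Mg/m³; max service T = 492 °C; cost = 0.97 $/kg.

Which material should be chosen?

alloy steel

Screen on constraints: max service T ≥ 253 °C; cost ≤ 3.1 $/kg. Survivors: concrete, alloy steel.
Convert each candidate to consistent units, then evaluate M:
  concrete: σ_y = 47.80 MPa, ρ = 2410 kg/m³
  alloy steel: σ_y = 632.0 MPa, ρ = 7890 kg/m³
  alloy steel: M = 9.33×10⁻³
  concrete: M = 5.47×10⁻³
Highest index: alloy steel.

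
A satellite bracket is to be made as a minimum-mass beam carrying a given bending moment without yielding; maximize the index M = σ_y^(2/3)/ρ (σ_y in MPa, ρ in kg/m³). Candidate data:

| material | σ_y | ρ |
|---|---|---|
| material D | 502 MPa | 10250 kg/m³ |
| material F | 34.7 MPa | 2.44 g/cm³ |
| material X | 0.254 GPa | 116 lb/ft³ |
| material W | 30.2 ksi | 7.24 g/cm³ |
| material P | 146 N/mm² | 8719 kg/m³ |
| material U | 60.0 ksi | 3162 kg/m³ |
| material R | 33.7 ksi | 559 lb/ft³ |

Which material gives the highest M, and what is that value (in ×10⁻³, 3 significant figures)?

In SI units:
  material D: σ_y = 502.0 MPa, ρ = 10250 kg/m³
  material F: σ_y = 34.70 MPa, ρ = 2440 kg/m³
  material X: σ_y = 254.0 MPa, ρ = 1858 kg/m³
  material W: σ_y = 208.2 MPa, ρ = 7240 kg/m³
  material P: σ_y = 146.0 MPa, ρ = 8719 kg/m³
  material U: σ_y = 413.7 MPa, ρ = 3162 kg/m³
  material R: σ_y = 232.4 MPa, ρ = 8954 kg/m³
  material X: M = 21.6×10⁻³
  material U: M = 17.6×10⁻³
  material D: M = 6.16×10⁻³
  material W: M = 4.85×10⁻³
  material F: M = 4.36×10⁻³
  material R: M = 4.22×10⁻³
  material P: M = 3.18×10⁻³
Material X ranks first.

material X, M = 21.6×10⁻³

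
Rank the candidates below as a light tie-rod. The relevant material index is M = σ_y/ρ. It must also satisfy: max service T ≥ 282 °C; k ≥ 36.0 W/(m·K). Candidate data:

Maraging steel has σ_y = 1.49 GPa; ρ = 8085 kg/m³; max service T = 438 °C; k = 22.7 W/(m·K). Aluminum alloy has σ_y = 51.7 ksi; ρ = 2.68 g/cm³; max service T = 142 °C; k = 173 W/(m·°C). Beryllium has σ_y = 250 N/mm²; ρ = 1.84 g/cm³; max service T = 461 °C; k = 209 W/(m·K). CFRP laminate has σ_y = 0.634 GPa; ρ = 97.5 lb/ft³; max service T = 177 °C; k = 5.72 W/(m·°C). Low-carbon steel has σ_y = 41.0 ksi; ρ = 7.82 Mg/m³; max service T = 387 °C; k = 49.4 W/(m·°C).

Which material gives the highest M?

beryllium

Screen on constraints: max service T ≥ 282 °C; k ≥ 36.0 W/(m·K). Survivors: beryllium, low-carbon steel.
Normalizing units and computing the index:
  beryllium: σ_y = 250.0 MPa, ρ = 1840 kg/m³
  low-carbon steel: σ_y = 282.7 MPa, ρ = 7820 kg/m³
  beryllium: M = 136 kN·m/kg
  low-carbon steel: M = 36.1 kN·m/kg
Beryllium has the largest M.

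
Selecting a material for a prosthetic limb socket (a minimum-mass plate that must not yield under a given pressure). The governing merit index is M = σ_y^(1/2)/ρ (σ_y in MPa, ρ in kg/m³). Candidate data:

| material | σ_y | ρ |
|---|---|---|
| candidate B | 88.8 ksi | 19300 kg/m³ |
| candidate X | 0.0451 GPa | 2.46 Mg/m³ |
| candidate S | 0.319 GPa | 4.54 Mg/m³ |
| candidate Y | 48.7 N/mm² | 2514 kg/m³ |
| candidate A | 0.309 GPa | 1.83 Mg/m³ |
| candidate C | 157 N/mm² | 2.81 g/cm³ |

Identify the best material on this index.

candidate A

In SI units:
  candidate B: σ_y = 612.3 MPa, ρ = 19300 kg/m³
  candidate X: σ_y = 45.10 MPa, ρ = 2460 kg/m³
  candidate S: σ_y = 319.0 MPa, ρ = 4540 kg/m³
  candidate Y: σ_y = 48.70 MPa, ρ = 2514 kg/m³
  candidate A: σ_y = 309.0 MPa, ρ = 1830 kg/m³
  candidate C: σ_y = 157.0 MPa, ρ = 2810 kg/m³
  candidate A: M = 9.61×10⁻³
  candidate C: M = 4.46×10⁻³
  candidate S: M = 3.93×10⁻³
  candidate Y: M = 2.78×10⁻³
  candidate X: M = 2.73×10⁻³
  candidate B: M = 1.28×10⁻³
Candidate A has the largest M.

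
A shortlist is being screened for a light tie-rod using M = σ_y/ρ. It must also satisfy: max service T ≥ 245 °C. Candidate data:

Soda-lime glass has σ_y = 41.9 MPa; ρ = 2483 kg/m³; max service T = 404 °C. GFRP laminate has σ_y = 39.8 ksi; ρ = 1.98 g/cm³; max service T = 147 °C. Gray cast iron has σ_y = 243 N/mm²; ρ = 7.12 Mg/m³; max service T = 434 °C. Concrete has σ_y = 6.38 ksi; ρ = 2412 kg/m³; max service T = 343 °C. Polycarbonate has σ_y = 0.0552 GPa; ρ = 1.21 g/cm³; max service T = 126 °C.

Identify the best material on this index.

Screen on constraints: max service T ≥ 245 °C. Survivors: soda-lime glass, gray cast iron, concrete.
Putting every candidate on a common basis:
  soda-lime glass: σ_y = 41.90 MPa, ρ = 2483 kg/m³
  gray cast iron: σ_y = 243.0 MPa, ρ = 7120 kg/m³
  concrete: σ_y = 43.99 MPa, ρ = 2412 kg/m³
  gray cast iron: M = 34.1 kN·m/kg
  concrete: M = 18.2 kN·m/kg
  soda-lime glass: M = 16.9 kN·m/kg
The maximum is for gray cast iron.

gray cast iron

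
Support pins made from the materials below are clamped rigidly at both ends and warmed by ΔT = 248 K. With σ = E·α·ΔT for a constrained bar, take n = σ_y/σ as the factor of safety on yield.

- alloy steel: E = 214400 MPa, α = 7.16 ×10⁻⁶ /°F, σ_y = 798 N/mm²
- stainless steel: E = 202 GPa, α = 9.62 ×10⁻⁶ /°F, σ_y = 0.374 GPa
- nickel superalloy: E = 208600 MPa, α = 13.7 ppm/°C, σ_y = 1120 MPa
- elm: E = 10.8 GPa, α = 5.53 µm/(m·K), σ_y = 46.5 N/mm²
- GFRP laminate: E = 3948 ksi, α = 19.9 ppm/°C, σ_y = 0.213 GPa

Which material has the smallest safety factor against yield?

stainless steel

In consistent units (E in GPa, α in ×10⁻⁶/K, σ_y in MPa):
  alloy steel: E = 214.4, α = 12.9, σ_y = 798.0 → σ = 685 MPa, n = 1.16
  stainless steel: E = 202.0, α = 17.3, σ_y = 374.0 → σ = 867 MPa, n = 0.431
  nickel superalloy: E = 208.6, α = 13.7, σ_y = 1120 → σ = 709 MPa, n = 1.58
  elm: E = 10.80, α = 5.53, σ_y = 46.50 → σ = 14.8 MPa, n = 3.14
  GFRP laminate: E = 27.22, α = 19.9, σ_y = 213.0 → σ = 134 MPa, n = 1.59
The minimum is stainless steel at n = 0.431.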